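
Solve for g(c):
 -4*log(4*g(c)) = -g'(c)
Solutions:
 -Integral(1/(log(_y) + 2*log(2)), (_y, g(c)))/4 = C1 - c


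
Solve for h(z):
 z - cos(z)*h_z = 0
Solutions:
 h(z) = C1 + Integral(z/cos(z), z)


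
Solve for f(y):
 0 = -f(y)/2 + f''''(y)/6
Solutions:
 f(y) = C1*exp(-3^(1/4)*y) + C2*exp(3^(1/4)*y) + C3*sin(3^(1/4)*y) + C4*cos(3^(1/4)*y)


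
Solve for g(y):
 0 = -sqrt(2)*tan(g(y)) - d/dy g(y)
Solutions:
 g(y) = pi - asin(C1*exp(-sqrt(2)*y))
 g(y) = asin(C1*exp(-sqrt(2)*y))


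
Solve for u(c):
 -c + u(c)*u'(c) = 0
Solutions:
 u(c) = -sqrt(C1 + c^2)
 u(c) = sqrt(C1 + c^2)


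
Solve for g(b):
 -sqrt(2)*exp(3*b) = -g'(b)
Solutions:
 g(b) = C1 + sqrt(2)*exp(3*b)/3


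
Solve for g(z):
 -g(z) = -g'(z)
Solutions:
 g(z) = C1*exp(z)


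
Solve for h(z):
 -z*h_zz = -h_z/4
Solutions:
 h(z) = C1 + C2*z^(5/4)


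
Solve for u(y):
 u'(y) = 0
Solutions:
 u(y) = C1


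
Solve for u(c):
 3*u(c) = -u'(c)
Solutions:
 u(c) = C1*exp(-3*c)


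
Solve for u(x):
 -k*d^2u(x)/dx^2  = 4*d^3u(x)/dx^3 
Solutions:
 u(x) = C1 + C2*x + C3*exp(-k*x/4)


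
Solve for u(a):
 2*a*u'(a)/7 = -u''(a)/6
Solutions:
 u(a) = C1 + C2*erf(sqrt(42)*a/7)


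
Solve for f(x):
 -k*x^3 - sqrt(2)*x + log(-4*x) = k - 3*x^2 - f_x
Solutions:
 f(x) = C1 + k*x^4/4 - x^3 + sqrt(2)*x^2/2 + x*(k - 2*log(2) + 1) - x*log(-x)


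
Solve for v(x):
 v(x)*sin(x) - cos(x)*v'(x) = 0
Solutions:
 v(x) = C1/cos(x)


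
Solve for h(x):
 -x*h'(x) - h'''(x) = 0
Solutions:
 h(x) = C1 + Integral(C2*airyai(-x) + C3*airybi(-x), x)


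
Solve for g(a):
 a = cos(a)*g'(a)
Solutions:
 g(a) = C1 + Integral(a/cos(a), a)


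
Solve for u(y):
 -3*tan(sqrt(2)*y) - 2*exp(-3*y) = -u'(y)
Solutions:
 u(y) = C1 + 3*sqrt(2)*log(tan(sqrt(2)*y)^2 + 1)/4 - 2*exp(-3*y)/3


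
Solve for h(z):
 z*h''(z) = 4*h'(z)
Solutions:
 h(z) = C1 + C2*z^5


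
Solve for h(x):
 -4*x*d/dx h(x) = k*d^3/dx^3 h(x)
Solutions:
 h(x) = C1 + Integral(C2*airyai(2^(2/3)*x*(-1/k)^(1/3)) + C3*airybi(2^(2/3)*x*(-1/k)^(1/3)), x)


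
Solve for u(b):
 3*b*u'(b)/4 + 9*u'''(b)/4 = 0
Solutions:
 u(b) = C1 + Integral(C2*airyai(-3^(2/3)*b/3) + C3*airybi(-3^(2/3)*b/3), b)


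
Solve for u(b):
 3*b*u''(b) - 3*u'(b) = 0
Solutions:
 u(b) = C1 + C2*b^2


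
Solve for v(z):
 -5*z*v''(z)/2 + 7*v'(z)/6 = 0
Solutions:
 v(z) = C1 + C2*z^(22/15)


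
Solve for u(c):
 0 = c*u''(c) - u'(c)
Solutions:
 u(c) = C1 + C2*c^2


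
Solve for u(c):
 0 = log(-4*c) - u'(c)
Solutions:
 u(c) = C1 + c*log(-c) + c*(-1 + 2*log(2))


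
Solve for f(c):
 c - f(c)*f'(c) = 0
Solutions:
 f(c) = -sqrt(C1 + c^2)
 f(c) = sqrt(C1 + c^2)


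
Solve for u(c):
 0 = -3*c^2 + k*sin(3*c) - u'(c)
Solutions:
 u(c) = C1 - c^3 - k*cos(3*c)/3


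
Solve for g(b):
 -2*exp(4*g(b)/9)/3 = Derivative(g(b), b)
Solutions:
 g(b) = 9*log(-(1/(C1 + 8*b))^(1/4)) + 27*log(3)/4
 g(b) = 9*log(1/(C1 + 8*b))/4 + 27*log(3)/4
 g(b) = 9*log(-I*(1/(C1 + 8*b))^(1/4)) + 27*log(3)/4
 g(b) = 9*log(I*(1/(C1 + 8*b))^(1/4)) + 27*log(3)/4


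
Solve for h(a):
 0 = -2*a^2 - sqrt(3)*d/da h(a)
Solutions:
 h(a) = C1 - 2*sqrt(3)*a^3/9


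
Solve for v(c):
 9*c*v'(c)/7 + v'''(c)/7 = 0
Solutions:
 v(c) = C1 + Integral(C2*airyai(-3^(2/3)*c) + C3*airybi(-3^(2/3)*c), c)


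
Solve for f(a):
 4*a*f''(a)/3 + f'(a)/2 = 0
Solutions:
 f(a) = C1 + C2*a^(5/8)


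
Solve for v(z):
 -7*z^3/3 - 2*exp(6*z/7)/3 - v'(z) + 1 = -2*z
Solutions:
 v(z) = C1 - 7*z^4/12 + z^2 + z - 7*exp(6*z/7)/9


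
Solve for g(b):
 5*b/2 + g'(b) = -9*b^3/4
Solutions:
 g(b) = C1 - 9*b^4/16 - 5*b^2/4


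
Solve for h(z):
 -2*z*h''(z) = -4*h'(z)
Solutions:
 h(z) = C1 + C2*z^3


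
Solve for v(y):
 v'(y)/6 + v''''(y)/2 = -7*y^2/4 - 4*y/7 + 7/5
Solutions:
 v(y) = C1 + C4*exp(-3^(2/3)*y/3) - 7*y^3/2 - 12*y^2/7 + 42*y/5 + (C2*sin(3^(1/6)*y/2) + C3*cos(3^(1/6)*y/2))*exp(3^(2/3)*y/6)


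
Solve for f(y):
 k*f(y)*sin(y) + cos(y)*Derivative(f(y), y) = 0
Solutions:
 f(y) = C1*exp(k*log(cos(y)))


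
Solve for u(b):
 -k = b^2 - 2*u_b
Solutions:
 u(b) = C1 + b^3/6 + b*k/2


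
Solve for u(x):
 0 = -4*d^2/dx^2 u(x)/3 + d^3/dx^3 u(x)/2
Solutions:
 u(x) = C1 + C2*x + C3*exp(8*x/3)


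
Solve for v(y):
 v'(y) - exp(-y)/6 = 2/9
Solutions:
 v(y) = C1 + 2*y/9 - exp(-y)/6


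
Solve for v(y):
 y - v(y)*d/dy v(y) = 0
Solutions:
 v(y) = -sqrt(C1 + y^2)
 v(y) = sqrt(C1 + y^2)


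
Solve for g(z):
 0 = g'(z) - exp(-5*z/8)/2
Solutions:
 g(z) = C1 - 4*exp(-5*z/8)/5


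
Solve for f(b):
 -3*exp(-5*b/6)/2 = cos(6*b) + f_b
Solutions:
 f(b) = C1 - sin(6*b)/6 + 9*exp(-5*b/6)/5


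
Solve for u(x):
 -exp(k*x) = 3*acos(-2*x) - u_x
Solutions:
 u(x) = C1 + 3*x*acos(-2*x) + 3*sqrt(1 - 4*x^2)/2 + Piecewise((exp(k*x)/k, Ne(k, 0)), (x, True))


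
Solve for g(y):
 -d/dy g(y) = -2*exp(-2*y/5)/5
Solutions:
 g(y) = C1 - 1/exp(y)^(2/5)


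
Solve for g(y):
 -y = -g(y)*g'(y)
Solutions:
 g(y) = -sqrt(C1 + y^2)
 g(y) = sqrt(C1 + y^2)


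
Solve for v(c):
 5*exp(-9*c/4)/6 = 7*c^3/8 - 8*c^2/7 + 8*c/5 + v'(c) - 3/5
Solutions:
 v(c) = C1 - 7*c^4/32 + 8*c^3/21 - 4*c^2/5 + 3*c/5 - 10*exp(-9*c/4)/27


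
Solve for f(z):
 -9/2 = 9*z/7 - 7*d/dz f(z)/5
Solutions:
 f(z) = C1 + 45*z^2/98 + 45*z/14


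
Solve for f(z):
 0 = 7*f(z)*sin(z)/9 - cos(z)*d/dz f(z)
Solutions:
 f(z) = C1/cos(z)^(7/9)


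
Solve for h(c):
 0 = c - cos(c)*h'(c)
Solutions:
 h(c) = C1 + Integral(c/cos(c), c)


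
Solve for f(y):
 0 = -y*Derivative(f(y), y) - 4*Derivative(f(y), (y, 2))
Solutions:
 f(y) = C1 + C2*erf(sqrt(2)*y/4)


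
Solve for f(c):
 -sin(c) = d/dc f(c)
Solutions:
 f(c) = C1 + cos(c)


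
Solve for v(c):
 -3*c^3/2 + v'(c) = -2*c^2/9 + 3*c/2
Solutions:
 v(c) = C1 + 3*c^4/8 - 2*c^3/27 + 3*c^2/4


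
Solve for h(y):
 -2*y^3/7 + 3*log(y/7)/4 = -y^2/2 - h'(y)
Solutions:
 h(y) = C1 + y^4/14 - y^3/6 - 3*y*log(y)/4 + 3*y/4 + 3*y*log(7)/4


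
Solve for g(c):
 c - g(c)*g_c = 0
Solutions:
 g(c) = -sqrt(C1 + c^2)
 g(c) = sqrt(C1 + c^2)


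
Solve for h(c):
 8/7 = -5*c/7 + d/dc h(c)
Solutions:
 h(c) = C1 + 5*c^2/14 + 8*c/7


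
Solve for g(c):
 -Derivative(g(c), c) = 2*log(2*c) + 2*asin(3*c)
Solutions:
 g(c) = C1 - 2*c*log(c) - 2*c*asin(3*c) - 2*c*log(2) + 2*c - 2*sqrt(1 - 9*c^2)/3


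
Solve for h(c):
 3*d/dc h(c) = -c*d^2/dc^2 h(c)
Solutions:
 h(c) = C1 + C2/c^2


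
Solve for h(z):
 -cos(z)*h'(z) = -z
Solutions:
 h(z) = C1 + Integral(z/cos(z), z)


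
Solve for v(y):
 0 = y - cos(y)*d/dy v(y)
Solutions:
 v(y) = C1 + Integral(y/cos(y), y)


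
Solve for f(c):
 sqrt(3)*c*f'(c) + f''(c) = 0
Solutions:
 f(c) = C1 + C2*erf(sqrt(2)*3^(1/4)*c/2)


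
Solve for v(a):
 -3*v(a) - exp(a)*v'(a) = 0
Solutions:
 v(a) = C1*exp(3*exp(-a))


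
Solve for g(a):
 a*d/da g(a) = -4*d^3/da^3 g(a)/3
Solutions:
 g(a) = C1 + Integral(C2*airyai(-6^(1/3)*a/2) + C3*airybi(-6^(1/3)*a/2), a)


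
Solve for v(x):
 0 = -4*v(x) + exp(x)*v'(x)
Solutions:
 v(x) = C1*exp(-4*exp(-x))


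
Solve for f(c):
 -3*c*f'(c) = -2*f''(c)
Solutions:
 f(c) = C1 + C2*erfi(sqrt(3)*c/2)


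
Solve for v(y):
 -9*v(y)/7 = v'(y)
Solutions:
 v(y) = C1*exp(-9*y/7)


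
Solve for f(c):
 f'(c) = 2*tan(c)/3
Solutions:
 f(c) = C1 - 2*log(cos(c))/3


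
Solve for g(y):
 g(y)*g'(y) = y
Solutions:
 g(y) = -sqrt(C1 + y^2)
 g(y) = sqrt(C1 + y^2)


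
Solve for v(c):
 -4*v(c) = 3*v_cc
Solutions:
 v(c) = C1*sin(2*sqrt(3)*c/3) + C2*cos(2*sqrt(3)*c/3)


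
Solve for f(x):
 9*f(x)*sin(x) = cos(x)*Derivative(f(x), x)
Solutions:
 f(x) = C1/cos(x)^9


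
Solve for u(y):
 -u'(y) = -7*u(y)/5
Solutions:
 u(y) = C1*exp(7*y/5)


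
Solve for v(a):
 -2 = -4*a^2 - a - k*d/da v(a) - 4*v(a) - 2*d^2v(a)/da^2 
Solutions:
 v(a) = C1*exp(a*(-k + sqrt(k^2 - 32))/4) + C2*exp(-a*(k + sqrt(k^2 - 32))/4) - a^2 + a*k/2 - a/4 - k^2/8 + k/16 + 3/2


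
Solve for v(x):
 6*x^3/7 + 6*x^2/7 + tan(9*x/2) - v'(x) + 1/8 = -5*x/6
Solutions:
 v(x) = C1 + 3*x^4/14 + 2*x^3/7 + 5*x^2/12 + x/8 - 2*log(cos(9*x/2))/9


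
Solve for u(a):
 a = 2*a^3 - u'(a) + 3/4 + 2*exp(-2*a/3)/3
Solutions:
 u(a) = C1 + a^4/2 - a^2/2 + 3*a/4 - 1/exp(a)^(2/3)


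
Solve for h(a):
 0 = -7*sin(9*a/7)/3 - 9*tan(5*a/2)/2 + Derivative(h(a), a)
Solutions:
 h(a) = C1 - 9*log(cos(5*a/2))/5 - 49*cos(9*a/7)/27


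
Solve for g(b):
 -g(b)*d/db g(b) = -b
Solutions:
 g(b) = -sqrt(C1 + b^2)
 g(b) = sqrt(C1 + b^2)


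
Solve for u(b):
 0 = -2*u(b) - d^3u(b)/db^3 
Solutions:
 u(b) = C3*exp(-2^(1/3)*b) + (C1*sin(2^(1/3)*sqrt(3)*b/2) + C2*cos(2^(1/3)*sqrt(3)*b/2))*exp(2^(1/3)*b/2)


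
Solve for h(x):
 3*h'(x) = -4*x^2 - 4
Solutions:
 h(x) = C1 - 4*x^3/9 - 4*x/3


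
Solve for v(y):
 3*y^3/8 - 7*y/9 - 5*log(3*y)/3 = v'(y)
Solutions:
 v(y) = C1 + 3*y^4/32 - 7*y^2/18 - 5*y*log(y)/3 - 5*y*log(3)/3 + 5*y/3


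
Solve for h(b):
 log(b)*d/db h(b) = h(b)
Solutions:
 h(b) = C1*exp(li(b))


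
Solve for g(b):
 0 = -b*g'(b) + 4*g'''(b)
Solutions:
 g(b) = C1 + Integral(C2*airyai(2^(1/3)*b/2) + C3*airybi(2^(1/3)*b/2), b)


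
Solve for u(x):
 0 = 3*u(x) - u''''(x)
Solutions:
 u(x) = C1*exp(-3^(1/4)*x) + C2*exp(3^(1/4)*x) + C3*sin(3^(1/4)*x) + C4*cos(3^(1/4)*x)


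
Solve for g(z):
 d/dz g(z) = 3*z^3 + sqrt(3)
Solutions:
 g(z) = C1 + 3*z^4/4 + sqrt(3)*z


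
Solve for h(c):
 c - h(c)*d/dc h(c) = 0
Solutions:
 h(c) = -sqrt(C1 + c^2)
 h(c) = sqrt(C1 + c^2)


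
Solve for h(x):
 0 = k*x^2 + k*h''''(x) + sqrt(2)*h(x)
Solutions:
 h(x) = C1*exp(-2^(1/8)*x*(-1/k)^(1/4)) + C2*exp(2^(1/8)*x*(-1/k)^(1/4)) + C3*exp(-2^(1/8)*I*x*(-1/k)^(1/4)) + C4*exp(2^(1/8)*I*x*(-1/k)^(1/4)) - sqrt(2)*k*x^2/2


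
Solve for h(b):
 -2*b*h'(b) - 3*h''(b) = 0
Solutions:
 h(b) = C1 + C2*erf(sqrt(3)*b/3)


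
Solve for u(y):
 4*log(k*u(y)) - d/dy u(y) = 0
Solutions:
 li(k*u(y))/k = C1 + 4*y


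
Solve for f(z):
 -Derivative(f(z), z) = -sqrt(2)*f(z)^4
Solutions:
 f(z) = (-1/(C1 + 3*sqrt(2)*z))^(1/3)
 f(z) = (-1/(C1 + sqrt(2)*z))^(1/3)*(-3^(2/3) - 3*3^(1/6)*I)/6
 f(z) = (-1/(C1 + sqrt(2)*z))^(1/3)*(-3^(2/3) + 3*3^(1/6)*I)/6


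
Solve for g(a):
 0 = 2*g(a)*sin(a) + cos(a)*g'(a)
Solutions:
 g(a) = C1*cos(a)^2


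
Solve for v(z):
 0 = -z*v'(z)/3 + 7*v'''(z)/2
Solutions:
 v(z) = C1 + Integral(C2*airyai(2^(1/3)*21^(2/3)*z/21) + C3*airybi(2^(1/3)*21^(2/3)*z/21), z)


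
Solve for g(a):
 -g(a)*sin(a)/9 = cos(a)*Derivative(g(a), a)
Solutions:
 g(a) = C1*cos(a)^(1/9)


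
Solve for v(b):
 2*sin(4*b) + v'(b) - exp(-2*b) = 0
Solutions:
 v(b) = C1 + cos(4*b)/2 - exp(-2*b)/2


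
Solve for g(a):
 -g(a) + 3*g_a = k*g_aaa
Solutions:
 g(a) = C1*exp(-2^(1/3)*a*(2^(1/3)*(sqrt((1 - 4/k)/k^2) + 1/k)^(1/3)/2 + 1/(k*(sqrt((1 - 4/k)/k^2) + 1/k)^(1/3)))) + C2*exp(2^(1/3)*a*(2^(1/3)*(sqrt((1 - 4/k)/k^2) + 1/k)^(1/3)/4 - 2^(1/3)*sqrt(3)*I*(sqrt((1 - 4/k)/k^2) + 1/k)^(1/3)/4 - 2/(k*(-1 + sqrt(3)*I)*(sqrt((1 - 4/k)/k^2) + 1/k)^(1/3)))) + C3*exp(2^(1/3)*a*(2^(1/3)*(sqrt((1 - 4/k)/k^2) + 1/k)^(1/3)/4 + 2^(1/3)*sqrt(3)*I*(sqrt((1 - 4/k)/k^2) + 1/k)^(1/3)/4 + 2/(k*(1 + sqrt(3)*I)*(sqrt((1 - 4/k)/k^2) + 1/k)^(1/3))))


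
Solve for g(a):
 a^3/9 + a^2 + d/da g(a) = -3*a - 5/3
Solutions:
 g(a) = C1 - a^4/36 - a^3/3 - 3*a^2/2 - 5*a/3


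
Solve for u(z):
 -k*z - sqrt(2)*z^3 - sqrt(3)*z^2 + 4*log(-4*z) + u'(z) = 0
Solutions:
 u(z) = C1 + k*z^2/2 + sqrt(2)*z^4/4 + sqrt(3)*z^3/3 - 4*z*log(-z) + 4*z*(1 - 2*log(2))


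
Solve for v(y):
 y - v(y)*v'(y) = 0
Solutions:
 v(y) = -sqrt(C1 + y^2)
 v(y) = sqrt(C1 + y^2)


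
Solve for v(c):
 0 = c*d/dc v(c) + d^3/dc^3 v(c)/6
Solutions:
 v(c) = C1 + Integral(C2*airyai(-6^(1/3)*c) + C3*airybi(-6^(1/3)*c), c)


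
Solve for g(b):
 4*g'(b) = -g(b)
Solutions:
 g(b) = C1*exp(-b/4)


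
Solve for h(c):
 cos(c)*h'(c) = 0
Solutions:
 h(c) = C1


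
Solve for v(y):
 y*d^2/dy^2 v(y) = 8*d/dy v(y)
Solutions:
 v(y) = C1 + C2*y^9


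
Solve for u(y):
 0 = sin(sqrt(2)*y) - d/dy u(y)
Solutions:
 u(y) = C1 - sqrt(2)*cos(sqrt(2)*y)/2


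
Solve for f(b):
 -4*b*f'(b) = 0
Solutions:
 f(b) = C1


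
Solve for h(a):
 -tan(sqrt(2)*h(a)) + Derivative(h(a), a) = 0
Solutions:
 h(a) = sqrt(2)*(pi - asin(C1*exp(sqrt(2)*a)))/2
 h(a) = sqrt(2)*asin(C1*exp(sqrt(2)*a))/2


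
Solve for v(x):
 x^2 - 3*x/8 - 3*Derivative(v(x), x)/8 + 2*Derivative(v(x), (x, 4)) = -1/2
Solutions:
 v(x) = C1 + C4*exp(2^(2/3)*3^(1/3)*x/4) + 8*x^3/9 - x^2/2 + 4*x/3 + (C2*sin(2^(2/3)*3^(5/6)*x/8) + C3*cos(2^(2/3)*3^(5/6)*x/8))*exp(-2^(2/3)*3^(1/3)*x/8)


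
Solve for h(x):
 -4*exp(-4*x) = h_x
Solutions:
 h(x) = C1 + exp(-4*x)


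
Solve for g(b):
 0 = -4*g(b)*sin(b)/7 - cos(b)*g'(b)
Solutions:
 g(b) = C1*cos(b)^(4/7)


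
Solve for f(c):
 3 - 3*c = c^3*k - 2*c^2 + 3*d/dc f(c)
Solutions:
 f(c) = C1 - c^4*k/12 + 2*c^3/9 - c^2/2 + c


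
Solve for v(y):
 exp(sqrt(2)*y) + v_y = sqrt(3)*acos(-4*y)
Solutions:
 v(y) = C1 + sqrt(3)*(y*acos(-4*y) + sqrt(1 - 16*y^2)/4) - sqrt(2)*exp(sqrt(2)*y)/2


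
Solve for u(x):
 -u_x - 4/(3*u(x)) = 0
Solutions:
 u(x) = -sqrt(C1 - 24*x)/3
 u(x) = sqrt(C1 - 24*x)/3


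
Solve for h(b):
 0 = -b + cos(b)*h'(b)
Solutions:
 h(b) = C1 + Integral(b/cos(b), b)


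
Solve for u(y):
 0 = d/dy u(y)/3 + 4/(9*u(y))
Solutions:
 u(y) = -sqrt(C1 - 24*y)/3
 u(y) = sqrt(C1 - 24*y)/3


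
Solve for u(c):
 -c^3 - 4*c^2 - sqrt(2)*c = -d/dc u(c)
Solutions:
 u(c) = C1 + c^4/4 + 4*c^3/3 + sqrt(2)*c^2/2


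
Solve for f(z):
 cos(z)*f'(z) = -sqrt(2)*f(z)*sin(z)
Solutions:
 f(z) = C1*cos(z)^(sqrt(2))


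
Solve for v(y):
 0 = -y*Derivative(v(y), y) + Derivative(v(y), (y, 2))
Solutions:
 v(y) = C1 + C2*erfi(sqrt(2)*y/2)


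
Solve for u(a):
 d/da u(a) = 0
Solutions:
 u(a) = C1


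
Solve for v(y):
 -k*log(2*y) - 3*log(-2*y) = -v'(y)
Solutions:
 v(y) = C1 + y*(k + 3)*log(y) + y*(-k + k*log(2) - 3 + 3*log(2) + 3*I*pi)


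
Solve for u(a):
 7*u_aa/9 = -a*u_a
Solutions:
 u(a) = C1 + C2*erf(3*sqrt(14)*a/14)


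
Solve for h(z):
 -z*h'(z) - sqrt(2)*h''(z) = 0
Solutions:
 h(z) = C1 + C2*erf(2^(1/4)*z/2)


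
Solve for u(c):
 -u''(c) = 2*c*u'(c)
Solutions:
 u(c) = C1 + C2*erf(c)


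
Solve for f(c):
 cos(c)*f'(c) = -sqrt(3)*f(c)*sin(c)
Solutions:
 f(c) = C1*cos(c)^(sqrt(3))


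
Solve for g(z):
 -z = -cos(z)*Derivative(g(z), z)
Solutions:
 g(z) = C1 + Integral(z/cos(z), z)


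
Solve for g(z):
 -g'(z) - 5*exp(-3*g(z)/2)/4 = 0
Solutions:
 g(z) = 2*log(C1 - 15*z/8)/3
 g(z) = 2*log((-3^(1/3) - 3^(5/6)*I)*(C1 - 5*z)^(1/3)/4)
 g(z) = 2*log((-3^(1/3) + 3^(5/6)*I)*(C1 - 5*z)^(1/3)/4)


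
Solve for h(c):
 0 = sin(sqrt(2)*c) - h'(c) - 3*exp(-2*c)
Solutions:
 h(c) = C1 - sqrt(2)*cos(sqrt(2)*c)/2 + 3*exp(-2*c)/2


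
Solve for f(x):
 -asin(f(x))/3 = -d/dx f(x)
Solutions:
 Integral(1/asin(_y), (_y, f(x))) = C1 + x/3


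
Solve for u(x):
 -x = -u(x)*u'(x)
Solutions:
 u(x) = -sqrt(C1 + x^2)
 u(x) = sqrt(C1 + x^2)


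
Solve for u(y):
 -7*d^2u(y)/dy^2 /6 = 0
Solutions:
 u(y) = C1 + C2*y


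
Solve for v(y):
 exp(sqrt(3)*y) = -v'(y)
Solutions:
 v(y) = C1 - sqrt(3)*exp(sqrt(3)*y)/3


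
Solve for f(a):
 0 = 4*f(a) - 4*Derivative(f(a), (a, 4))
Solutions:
 f(a) = C1*exp(-a) + C2*exp(a) + C3*sin(a) + C4*cos(a)


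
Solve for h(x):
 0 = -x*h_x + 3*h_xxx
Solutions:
 h(x) = C1 + Integral(C2*airyai(3^(2/3)*x/3) + C3*airybi(3^(2/3)*x/3), x)


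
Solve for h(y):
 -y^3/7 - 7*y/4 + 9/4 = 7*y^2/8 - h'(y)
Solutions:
 h(y) = C1 + y^4/28 + 7*y^3/24 + 7*y^2/8 - 9*y/4


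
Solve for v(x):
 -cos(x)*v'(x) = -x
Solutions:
 v(x) = C1 + Integral(x/cos(x), x)


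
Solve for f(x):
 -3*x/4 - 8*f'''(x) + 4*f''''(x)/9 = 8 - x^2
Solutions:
 f(x) = C1 + C2*x + C3*x^2 + C4*exp(18*x) + x^5/480 - 23*x^4/6912 - 5207*x^3/31104


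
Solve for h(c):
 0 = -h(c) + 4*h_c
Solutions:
 h(c) = C1*exp(c/4)


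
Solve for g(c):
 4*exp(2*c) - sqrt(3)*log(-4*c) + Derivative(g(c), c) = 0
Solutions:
 g(c) = C1 + sqrt(3)*c*log(-c) + sqrt(3)*c*(-1 + 2*log(2)) - 2*exp(2*c)


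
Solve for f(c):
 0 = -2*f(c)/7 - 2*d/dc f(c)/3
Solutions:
 f(c) = C1*exp(-3*c/7)


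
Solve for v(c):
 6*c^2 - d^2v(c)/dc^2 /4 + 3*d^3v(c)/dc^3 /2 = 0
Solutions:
 v(c) = C1 + C2*c + C3*exp(c/6) + 2*c^4 + 48*c^3 + 864*c^2


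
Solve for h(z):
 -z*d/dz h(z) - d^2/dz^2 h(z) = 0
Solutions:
 h(z) = C1 + C2*erf(sqrt(2)*z/2)


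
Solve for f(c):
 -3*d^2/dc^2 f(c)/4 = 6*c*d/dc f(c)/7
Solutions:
 f(c) = C1 + C2*erf(2*sqrt(7)*c/7)


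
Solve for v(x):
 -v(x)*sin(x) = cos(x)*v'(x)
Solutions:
 v(x) = C1*cos(x)


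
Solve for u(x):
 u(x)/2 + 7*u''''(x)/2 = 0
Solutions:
 u(x) = (C1*sin(sqrt(2)*7^(3/4)*x/14) + C2*cos(sqrt(2)*7^(3/4)*x/14))*exp(-sqrt(2)*7^(3/4)*x/14) + (C3*sin(sqrt(2)*7^(3/4)*x/14) + C4*cos(sqrt(2)*7^(3/4)*x/14))*exp(sqrt(2)*7^(3/4)*x/14)


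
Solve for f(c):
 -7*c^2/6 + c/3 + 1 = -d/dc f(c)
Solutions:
 f(c) = C1 + 7*c^3/18 - c^2/6 - c


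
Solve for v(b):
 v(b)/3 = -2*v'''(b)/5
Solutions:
 v(b) = C3*exp(-5^(1/3)*6^(2/3)*b/6) + (C1*sin(2^(2/3)*3^(1/6)*5^(1/3)*b/4) + C2*cos(2^(2/3)*3^(1/6)*5^(1/3)*b/4))*exp(5^(1/3)*6^(2/3)*b/12)


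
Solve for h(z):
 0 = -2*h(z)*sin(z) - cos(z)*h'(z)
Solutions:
 h(z) = C1*cos(z)^2


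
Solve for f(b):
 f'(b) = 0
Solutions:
 f(b) = C1


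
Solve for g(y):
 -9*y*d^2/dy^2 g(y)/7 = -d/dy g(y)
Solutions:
 g(y) = C1 + C2*y^(16/9)


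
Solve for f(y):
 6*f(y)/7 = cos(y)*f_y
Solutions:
 f(y) = C1*(sin(y) + 1)^(3/7)/(sin(y) - 1)^(3/7)


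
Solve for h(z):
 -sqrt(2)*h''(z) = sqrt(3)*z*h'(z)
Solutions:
 h(z) = C1 + C2*erf(6^(1/4)*z/2)


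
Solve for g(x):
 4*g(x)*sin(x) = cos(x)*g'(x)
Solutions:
 g(x) = C1/cos(x)^4


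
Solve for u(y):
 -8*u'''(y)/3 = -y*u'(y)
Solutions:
 u(y) = C1 + Integral(C2*airyai(3^(1/3)*y/2) + C3*airybi(3^(1/3)*y/2), y)


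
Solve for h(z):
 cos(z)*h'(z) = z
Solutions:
 h(z) = C1 + Integral(z/cos(z), z)


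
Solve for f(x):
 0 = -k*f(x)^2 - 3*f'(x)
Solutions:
 f(x) = 3/(C1 + k*x)


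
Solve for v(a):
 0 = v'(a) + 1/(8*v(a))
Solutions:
 v(a) = -sqrt(C1 - a)/2
 v(a) = sqrt(C1 - a)/2


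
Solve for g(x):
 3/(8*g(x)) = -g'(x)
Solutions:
 g(x) = -sqrt(C1 - 3*x)/2
 g(x) = sqrt(C1 - 3*x)/2


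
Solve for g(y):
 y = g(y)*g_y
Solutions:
 g(y) = -sqrt(C1 + y^2)
 g(y) = sqrt(C1 + y^2)


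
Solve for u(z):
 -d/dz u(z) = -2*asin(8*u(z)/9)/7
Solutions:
 Integral(1/asin(8*_y/9), (_y, u(z))) = C1 + 2*z/7


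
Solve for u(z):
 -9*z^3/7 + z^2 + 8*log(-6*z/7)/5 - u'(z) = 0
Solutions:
 u(z) = C1 - 9*z^4/28 + z^3/3 + 8*z*log(-z)/5 + 8*z*(-log(7) - 1 + log(6))/5


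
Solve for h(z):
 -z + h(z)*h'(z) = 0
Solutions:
 h(z) = -sqrt(C1 + z^2)
 h(z) = sqrt(C1 + z^2)


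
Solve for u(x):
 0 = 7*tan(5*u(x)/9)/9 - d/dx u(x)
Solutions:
 u(x) = -9*asin(C1*exp(35*x/81))/5 + 9*pi/5
 u(x) = 9*asin(C1*exp(35*x/81))/5


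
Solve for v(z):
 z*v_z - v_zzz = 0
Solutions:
 v(z) = C1 + Integral(C2*airyai(z) + C3*airybi(z), z)


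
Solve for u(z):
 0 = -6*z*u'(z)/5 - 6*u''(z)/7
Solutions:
 u(z) = C1 + C2*erf(sqrt(70)*z/10)


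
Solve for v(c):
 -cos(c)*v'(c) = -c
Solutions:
 v(c) = C1 + Integral(c/cos(c), c)


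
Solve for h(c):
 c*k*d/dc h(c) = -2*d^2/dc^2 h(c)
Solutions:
 h(c) = Piecewise((-sqrt(pi)*C1*erf(c*sqrt(k)/2)/sqrt(k) - C2, (k > 0) | (k < 0)), (-C1*c - C2, True))


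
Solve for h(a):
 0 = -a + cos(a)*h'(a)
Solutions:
 h(a) = C1 + Integral(a/cos(a), a)


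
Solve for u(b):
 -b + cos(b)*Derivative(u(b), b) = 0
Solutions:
 u(b) = C1 + Integral(b/cos(b), b)


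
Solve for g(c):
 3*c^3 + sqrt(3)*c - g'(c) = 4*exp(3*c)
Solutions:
 g(c) = C1 + 3*c^4/4 + sqrt(3)*c^2/2 - 4*exp(3*c)/3


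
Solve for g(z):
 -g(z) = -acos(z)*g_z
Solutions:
 g(z) = C1*exp(Integral(1/acos(z), z))


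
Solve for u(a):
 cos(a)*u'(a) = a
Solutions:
 u(a) = C1 + Integral(a/cos(a), a)


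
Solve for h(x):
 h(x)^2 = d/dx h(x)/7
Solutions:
 h(x) = -1/(C1 + 7*x)


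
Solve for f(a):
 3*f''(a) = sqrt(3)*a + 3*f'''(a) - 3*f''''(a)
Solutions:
 f(a) = C1 + C2*a + sqrt(3)*a^3/18 + sqrt(3)*a^2/6 + (C3*sin(sqrt(3)*a/2) + C4*cos(sqrt(3)*a/2))*exp(a/2)


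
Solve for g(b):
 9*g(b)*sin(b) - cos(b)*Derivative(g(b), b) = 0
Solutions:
 g(b) = C1/cos(b)^9


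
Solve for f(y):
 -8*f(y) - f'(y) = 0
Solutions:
 f(y) = C1*exp(-8*y)


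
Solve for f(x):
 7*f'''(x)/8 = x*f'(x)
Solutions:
 f(x) = C1 + Integral(C2*airyai(2*7^(2/3)*x/7) + C3*airybi(2*7^(2/3)*x/7), x)


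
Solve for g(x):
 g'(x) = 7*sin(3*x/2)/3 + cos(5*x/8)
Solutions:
 g(x) = C1 + 8*sin(5*x/8)/5 - 14*cos(3*x/2)/9


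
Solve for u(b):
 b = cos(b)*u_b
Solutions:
 u(b) = C1 + Integral(b/cos(b), b)


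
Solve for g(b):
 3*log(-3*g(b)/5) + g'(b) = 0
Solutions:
 Integral(1/(log(-_y) - log(5) + log(3)), (_y, g(b)))/3 = C1 - b


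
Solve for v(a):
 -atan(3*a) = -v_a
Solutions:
 v(a) = C1 + a*atan(3*a) - log(9*a^2 + 1)/6


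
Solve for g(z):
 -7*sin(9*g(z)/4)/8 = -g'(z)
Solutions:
 -7*z/8 + 2*log(cos(9*g(z)/4) - 1)/9 - 2*log(cos(9*g(z)/4) + 1)/9 = C1


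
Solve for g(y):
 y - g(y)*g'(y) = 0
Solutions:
 g(y) = -sqrt(C1 + y^2)
 g(y) = sqrt(C1 + y^2)


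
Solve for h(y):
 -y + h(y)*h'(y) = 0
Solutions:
 h(y) = -sqrt(C1 + y^2)
 h(y) = sqrt(C1 + y^2)


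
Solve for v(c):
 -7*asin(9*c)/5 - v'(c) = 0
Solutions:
 v(c) = C1 - 7*c*asin(9*c)/5 - 7*sqrt(1 - 81*c^2)/45


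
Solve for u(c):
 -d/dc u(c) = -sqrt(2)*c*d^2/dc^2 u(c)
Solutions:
 u(c) = C1 + C2*c^(sqrt(2)/2 + 1)


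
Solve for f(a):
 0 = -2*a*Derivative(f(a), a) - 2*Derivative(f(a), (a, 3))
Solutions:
 f(a) = C1 + Integral(C2*airyai(-a) + C3*airybi(-a), a)


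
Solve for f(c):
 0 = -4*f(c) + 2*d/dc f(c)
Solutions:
 f(c) = C1*exp(2*c)


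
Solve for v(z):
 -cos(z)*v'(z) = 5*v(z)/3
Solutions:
 v(z) = C1*(sin(z) - 1)^(5/6)/(sin(z) + 1)^(5/6)


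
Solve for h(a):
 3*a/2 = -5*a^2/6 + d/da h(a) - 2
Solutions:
 h(a) = C1 + 5*a^3/18 + 3*a^2/4 + 2*a


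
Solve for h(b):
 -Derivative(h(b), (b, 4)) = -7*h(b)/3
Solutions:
 h(b) = C1*exp(-3^(3/4)*7^(1/4)*b/3) + C2*exp(3^(3/4)*7^(1/4)*b/3) + C3*sin(3^(3/4)*7^(1/4)*b/3) + C4*cos(3^(3/4)*7^(1/4)*b/3)


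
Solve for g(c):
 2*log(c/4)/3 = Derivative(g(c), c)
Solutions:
 g(c) = C1 + 2*c*log(c)/3 - 4*c*log(2)/3 - 2*c/3


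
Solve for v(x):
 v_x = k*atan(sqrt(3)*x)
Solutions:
 v(x) = C1 + k*(x*atan(sqrt(3)*x) - sqrt(3)*log(3*x^2 + 1)/6)


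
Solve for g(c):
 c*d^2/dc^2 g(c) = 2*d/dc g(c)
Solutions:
 g(c) = C1 + C2*c^3


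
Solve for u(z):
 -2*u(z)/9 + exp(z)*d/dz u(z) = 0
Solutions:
 u(z) = C1*exp(-2*exp(-z)/9)


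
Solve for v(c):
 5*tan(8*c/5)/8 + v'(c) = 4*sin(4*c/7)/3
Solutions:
 v(c) = C1 + 25*log(cos(8*c/5))/64 - 7*cos(4*c/7)/3


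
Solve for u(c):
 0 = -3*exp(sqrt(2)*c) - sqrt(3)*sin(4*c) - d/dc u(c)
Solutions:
 u(c) = C1 - 3*sqrt(2)*exp(sqrt(2)*c)/2 + sqrt(3)*cos(4*c)/4


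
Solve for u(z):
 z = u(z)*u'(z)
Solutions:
 u(z) = -sqrt(C1 + z^2)
 u(z) = sqrt(C1 + z^2)


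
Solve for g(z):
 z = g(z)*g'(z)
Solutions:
 g(z) = -sqrt(C1 + z^2)
 g(z) = sqrt(C1 + z^2)


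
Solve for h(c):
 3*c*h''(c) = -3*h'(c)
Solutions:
 h(c) = C1 + C2*log(c)


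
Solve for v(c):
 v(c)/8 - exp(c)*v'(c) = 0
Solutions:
 v(c) = C1*exp(-exp(-c)/8)


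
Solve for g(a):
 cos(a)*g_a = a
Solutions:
 g(a) = C1 + Integral(a/cos(a), a)


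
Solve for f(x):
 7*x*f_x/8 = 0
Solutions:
 f(x) = C1


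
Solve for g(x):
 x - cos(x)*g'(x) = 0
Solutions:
 g(x) = C1 + Integral(x/cos(x), x)


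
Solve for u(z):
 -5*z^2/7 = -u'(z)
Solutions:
 u(z) = C1 + 5*z^3/21


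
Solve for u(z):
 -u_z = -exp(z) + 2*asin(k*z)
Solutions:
 u(z) = C1 - 2*Piecewise((z*asin(k*z) + sqrt(-k^2*z^2 + 1)/k, Ne(k, 0)), (0, True)) + exp(z)


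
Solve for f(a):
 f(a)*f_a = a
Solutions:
 f(a) = -sqrt(C1 + a^2)
 f(a) = sqrt(C1 + a^2)


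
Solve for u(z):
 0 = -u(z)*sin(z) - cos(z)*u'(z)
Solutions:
 u(z) = C1*cos(z)


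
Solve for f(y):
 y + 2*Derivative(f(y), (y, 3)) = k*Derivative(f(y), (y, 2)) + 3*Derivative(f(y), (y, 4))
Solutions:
 f(y) = C1 + C2*y + C3*exp(y*(1 - sqrt(1 - 3*k))/3) + C4*exp(y*(sqrt(1 - 3*k) + 1)/3) + y^3/(6*k) + y^2/k^2


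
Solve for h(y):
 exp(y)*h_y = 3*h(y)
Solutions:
 h(y) = C1*exp(-3*exp(-y))


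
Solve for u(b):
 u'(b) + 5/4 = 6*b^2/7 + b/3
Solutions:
 u(b) = C1 + 2*b^3/7 + b^2/6 - 5*b/4


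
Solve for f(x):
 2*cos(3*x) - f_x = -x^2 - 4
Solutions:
 f(x) = C1 + x^3/3 + 4*x + 2*sin(3*x)/3


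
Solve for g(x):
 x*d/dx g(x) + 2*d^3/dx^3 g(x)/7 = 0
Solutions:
 g(x) = C1 + Integral(C2*airyai(-2^(2/3)*7^(1/3)*x/2) + C3*airybi(-2^(2/3)*7^(1/3)*x/2), x)


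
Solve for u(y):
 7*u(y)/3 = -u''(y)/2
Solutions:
 u(y) = C1*sin(sqrt(42)*y/3) + C2*cos(sqrt(42)*y/3)


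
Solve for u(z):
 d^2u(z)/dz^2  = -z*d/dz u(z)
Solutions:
 u(z) = C1 + C2*erf(sqrt(2)*z/2)


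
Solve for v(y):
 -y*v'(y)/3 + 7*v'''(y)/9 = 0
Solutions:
 v(y) = C1 + Integral(C2*airyai(3^(1/3)*7^(2/3)*y/7) + C3*airybi(3^(1/3)*7^(2/3)*y/7), y)


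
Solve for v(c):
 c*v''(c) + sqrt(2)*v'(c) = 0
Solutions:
 v(c) = C1 + C2*c^(1 - sqrt(2))


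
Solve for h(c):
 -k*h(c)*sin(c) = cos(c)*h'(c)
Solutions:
 h(c) = C1*exp(k*log(cos(c)))


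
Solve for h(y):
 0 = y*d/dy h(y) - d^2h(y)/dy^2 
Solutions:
 h(y) = C1 + C2*erfi(sqrt(2)*y/2)


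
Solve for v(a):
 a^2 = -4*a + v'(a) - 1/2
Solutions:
 v(a) = C1 + a^3/3 + 2*a^2 + a/2


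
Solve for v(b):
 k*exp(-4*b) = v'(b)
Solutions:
 v(b) = C1 - k*exp(-4*b)/4


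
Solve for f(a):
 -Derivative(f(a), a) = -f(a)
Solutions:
 f(a) = C1*exp(a)


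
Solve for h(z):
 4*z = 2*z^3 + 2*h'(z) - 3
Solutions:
 h(z) = C1 - z^4/4 + z^2 + 3*z/2


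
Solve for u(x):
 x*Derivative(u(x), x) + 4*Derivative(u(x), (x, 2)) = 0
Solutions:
 u(x) = C1 + C2*erf(sqrt(2)*x/4)


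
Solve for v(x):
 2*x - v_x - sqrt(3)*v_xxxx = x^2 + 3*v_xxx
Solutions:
 v(x) = C1 + C2*exp(x*(-4*sqrt(3) + 2*2^(1/3)*3^(2/3)/(3*sqrt(7) + 5*sqrt(3))^(1/3) + 2^(2/3)*3^(1/3)*(3*sqrt(7) + 5*sqrt(3))^(1/3))/12)*sin(2^(1/3)*3^(1/6)*x*(-2^(1/3)*3^(2/3)*(3*sqrt(7) + 5*sqrt(3))^(1/3) + 6/(3*sqrt(7) + 5*sqrt(3))^(1/3))/12) + C3*exp(x*(-4*sqrt(3) + 2*2^(1/3)*3^(2/3)/(3*sqrt(7) + 5*sqrt(3))^(1/3) + 2^(2/3)*3^(1/3)*(3*sqrt(7) + 5*sqrt(3))^(1/3))/12)*cos(2^(1/3)*3^(1/6)*x*(-2^(1/3)*3^(2/3)*(3*sqrt(7) + 5*sqrt(3))^(1/3) + 6/(3*sqrt(7) + 5*sqrt(3))^(1/3))/12) + C4*exp(-x*(2*2^(1/3)*3^(2/3)/(3*sqrt(7) + 5*sqrt(3))^(1/3) + 2*sqrt(3) + 2^(2/3)*3^(1/3)*(3*sqrt(7) + 5*sqrt(3))^(1/3))/6) - x^3/3 + x^2 + 6*x


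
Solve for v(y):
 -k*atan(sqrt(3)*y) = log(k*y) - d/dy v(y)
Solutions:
 v(y) = C1 + k*(y*atan(sqrt(3)*y) - sqrt(3)*log(3*y^2 + 1)/6) + y*log(k*y) - y


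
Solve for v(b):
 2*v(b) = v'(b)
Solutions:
 v(b) = C1*exp(2*b)


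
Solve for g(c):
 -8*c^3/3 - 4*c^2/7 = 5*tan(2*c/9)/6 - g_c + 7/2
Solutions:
 g(c) = C1 + 2*c^4/3 + 4*c^3/21 + 7*c/2 - 15*log(cos(2*c/9))/4


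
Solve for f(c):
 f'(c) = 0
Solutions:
 f(c) = C1


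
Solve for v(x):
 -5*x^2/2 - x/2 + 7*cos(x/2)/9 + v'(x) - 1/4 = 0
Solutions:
 v(x) = C1 + 5*x^3/6 + x^2/4 + x/4 - 14*sin(x/2)/9


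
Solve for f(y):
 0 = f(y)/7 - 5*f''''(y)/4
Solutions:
 f(y) = C1*exp(-sqrt(2)*35^(3/4)*y/35) + C2*exp(sqrt(2)*35^(3/4)*y/35) + C3*sin(sqrt(2)*35^(3/4)*y/35) + C4*cos(sqrt(2)*35^(3/4)*y/35)


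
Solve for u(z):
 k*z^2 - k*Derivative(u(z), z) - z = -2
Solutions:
 u(z) = C1 + z^3/3 - z^2/(2*k) + 2*z/k


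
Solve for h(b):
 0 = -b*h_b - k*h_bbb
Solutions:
 h(b) = C1 + Integral(C2*airyai(b*(-1/k)^(1/3)) + C3*airybi(b*(-1/k)^(1/3)), b)


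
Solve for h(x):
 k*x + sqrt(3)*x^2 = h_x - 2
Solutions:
 h(x) = C1 + k*x^2/2 + sqrt(3)*x^3/3 + 2*x


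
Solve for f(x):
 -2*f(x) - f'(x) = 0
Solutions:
 f(x) = C1*exp(-2*x)


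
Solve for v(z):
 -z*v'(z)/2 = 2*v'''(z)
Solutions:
 v(z) = C1 + Integral(C2*airyai(-2^(1/3)*z/2) + C3*airybi(-2^(1/3)*z/2), z)


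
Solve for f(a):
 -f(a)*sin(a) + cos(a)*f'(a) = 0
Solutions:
 f(a) = C1/cos(a)


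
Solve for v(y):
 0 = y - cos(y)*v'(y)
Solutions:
 v(y) = C1 + Integral(y/cos(y), y)


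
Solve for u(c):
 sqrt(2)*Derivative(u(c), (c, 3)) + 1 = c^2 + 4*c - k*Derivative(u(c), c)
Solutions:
 u(c) = C1 + C2*exp(-2^(3/4)*c*sqrt(-k)/2) + C3*exp(2^(3/4)*c*sqrt(-k)/2) + c^3/(3*k) + 2*c^2/k - c/k - 2*sqrt(2)*c/k^2


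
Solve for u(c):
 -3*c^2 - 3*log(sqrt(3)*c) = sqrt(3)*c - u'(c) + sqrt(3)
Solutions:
 u(c) = C1 + c^3 + sqrt(3)*c^2/2 + 3*c*log(c) - 3*c + 3*c*log(3)/2 + sqrt(3)*c


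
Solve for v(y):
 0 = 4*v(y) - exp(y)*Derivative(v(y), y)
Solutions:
 v(y) = C1*exp(-4*exp(-y))


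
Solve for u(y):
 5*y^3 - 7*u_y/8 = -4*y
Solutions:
 u(y) = C1 + 10*y^4/7 + 16*y^2/7


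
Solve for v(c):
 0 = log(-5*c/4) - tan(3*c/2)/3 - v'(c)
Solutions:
 v(c) = C1 + c*log(-c) - 2*c*log(2) - c + c*log(5) + 2*log(cos(3*c/2))/9


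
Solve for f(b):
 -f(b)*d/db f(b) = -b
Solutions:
 f(b) = -sqrt(C1 + b^2)
 f(b) = sqrt(C1 + b^2)


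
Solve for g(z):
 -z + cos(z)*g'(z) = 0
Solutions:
 g(z) = C1 + Integral(z/cos(z), z)


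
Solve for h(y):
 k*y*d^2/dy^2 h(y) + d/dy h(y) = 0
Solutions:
 h(y) = C1 + y^(((re(k) - 1)*re(k) + im(k)^2)/(re(k)^2 + im(k)^2))*(C2*sin(log(y)*Abs(im(k))/(re(k)^2 + im(k)^2)) + C3*cos(log(y)*im(k)/(re(k)^2 + im(k)^2)))


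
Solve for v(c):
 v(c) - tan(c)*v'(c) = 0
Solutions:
 v(c) = C1*sin(c)


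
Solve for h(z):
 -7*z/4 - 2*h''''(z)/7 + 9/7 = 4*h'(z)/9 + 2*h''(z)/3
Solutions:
 h(z) = C1 + C2*exp(-7^(1/3)*z*(1 - 7^(1/3))/6)*sin(sqrt(3)*7^(1/3)*z*(1 + 7^(1/3))/6) + C3*exp(-7^(1/3)*z*(1 - 7^(1/3))/6)*cos(sqrt(3)*7^(1/3)*z*(1 + 7^(1/3))/6) + C4*exp(7^(1/3)*z*(1 - 7^(1/3))/3) - 63*z^2/32 + 1971*z/224


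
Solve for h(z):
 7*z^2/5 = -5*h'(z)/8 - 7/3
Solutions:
 h(z) = C1 - 56*z^3/75 - 56*z/15


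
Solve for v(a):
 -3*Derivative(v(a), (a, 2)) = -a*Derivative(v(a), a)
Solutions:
 v(a) = C1 + C2*erfi(sqrt(6)*a/6)


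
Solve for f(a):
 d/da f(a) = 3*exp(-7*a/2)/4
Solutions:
 f(a) = C1 - 3*exp(-7*a/2)/14


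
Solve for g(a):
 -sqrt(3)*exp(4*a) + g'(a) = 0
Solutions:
 g(a) = C1 + sqrt(3)*exp(4*a)/4


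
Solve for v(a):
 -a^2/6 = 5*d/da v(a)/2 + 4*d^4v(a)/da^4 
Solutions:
 v(a) = C1 + C4*exp(-5^(1/3)*a/2) - a^3/45 + (C2*sin(sqrt(3)*5^(1/3)*a/4) + C3*cos(sqrt(3)*5^(1/3)*a/4))*exp(5^(1/3)*a/4)


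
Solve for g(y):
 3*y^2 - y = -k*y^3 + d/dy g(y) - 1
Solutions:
 g(y) = C1 + k*y^4/4 + y^3 - y^2/2 + y


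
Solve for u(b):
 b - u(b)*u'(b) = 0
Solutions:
 u(b) = -sqrt(C1 + b^2)
 u(b) = sqrt(C1 + b^2)


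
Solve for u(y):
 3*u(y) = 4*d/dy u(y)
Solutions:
 u(y) = C1*exp(3*y/4)


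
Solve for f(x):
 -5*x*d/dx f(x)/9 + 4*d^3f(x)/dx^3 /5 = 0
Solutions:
 f(x) = C1 + Integral(C2*airyai(5^(2/3)*6^(1/3)*x/6) + C3*airybi(5^(2/3)*6^(1/3)*x/6), x)


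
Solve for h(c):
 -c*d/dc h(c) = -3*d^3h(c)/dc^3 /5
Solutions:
 h(c) = C1 + Integral(C2*airyai(3^(2/3)*5^(1/3)*c/3) + C3*airybi(3^(2/3)*5^(1/3)*c/3), c)


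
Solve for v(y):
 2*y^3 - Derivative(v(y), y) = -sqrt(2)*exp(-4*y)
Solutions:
 v(y) = C1 + y^4/2 - sqrt(2)*exp(-4*y)/4


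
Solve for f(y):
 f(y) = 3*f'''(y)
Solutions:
 f(y) = C3*exp(3^(2/3)*y/3) + (C1*sin(3^(1/6)*y/2) + C2*cos(3^(1/6)*y/2))*exp(-3^(2/3)*y/6)


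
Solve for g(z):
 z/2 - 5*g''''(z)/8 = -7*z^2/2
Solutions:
 g(z) = C1 + C2*z + C3*z^2 + C4*z^3 + 7*z^6/450 + z^5/150


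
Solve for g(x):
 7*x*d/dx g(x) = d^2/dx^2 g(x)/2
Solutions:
 g(x) = C1 + C2*erfi(sqrt(7)*x)


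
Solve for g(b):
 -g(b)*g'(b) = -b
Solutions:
 g(b) = -sqrt(C1 + b^2)
 g(b) = sqrt(C1 + b^2)


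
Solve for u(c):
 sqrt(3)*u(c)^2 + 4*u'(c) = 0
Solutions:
 u(c) = 4/(C1 + sqrt(3)*c)


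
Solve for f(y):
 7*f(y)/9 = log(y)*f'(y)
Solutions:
 f(y) = C1*exp(7*li(y)/9)


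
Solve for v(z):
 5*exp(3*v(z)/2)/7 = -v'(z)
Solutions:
 v(z) = 2*log(1/(C1 + 15*z))/3 + 2*log(14)/3
 v(z) = 2*log(14^(1/3)*(-3^(2/3) - 3*3^(1/6)*I)*(1/(C1 + 5*z))^(1/3)/6)
 v(z) = 2*log(14^(1/3)*(-3^(2/3) + 3*3^(1/6)*I)*(1/(C1 + 5*z))^(1/3)/6)


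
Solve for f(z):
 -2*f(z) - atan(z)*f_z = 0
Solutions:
 f(z) = C1*exp(-2*Integral(1/atan(z), z))


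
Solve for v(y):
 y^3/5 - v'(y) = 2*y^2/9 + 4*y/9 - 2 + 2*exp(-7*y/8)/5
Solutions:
 v(y) = C1 + y^4/20 - 2*y^3/27 - 2*y^2/9 + 2*y + 16*exp(-7*y/8)/35


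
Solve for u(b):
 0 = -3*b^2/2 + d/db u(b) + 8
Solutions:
 u(b) = C1 + b^3/2 - 8*b


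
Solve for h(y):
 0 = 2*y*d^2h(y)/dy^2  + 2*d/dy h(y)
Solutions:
 h(y) = C1 + C2*log(y)


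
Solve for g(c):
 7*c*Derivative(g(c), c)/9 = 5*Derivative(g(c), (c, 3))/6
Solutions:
 g(c) = C1 + Integral(C2*airyai(14^(1/3)*15^(2/3)*c/15) + C3*airybi(14^(1/3)*15^(2/3)*c/15), c)


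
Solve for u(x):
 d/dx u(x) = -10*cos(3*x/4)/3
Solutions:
 u(x) = C1 - 40*sin(3*x/4)/9


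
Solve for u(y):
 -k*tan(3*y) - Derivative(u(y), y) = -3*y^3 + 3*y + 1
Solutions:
 u(y) = C1 + k*log(cos(3*y))/3 + 3*y^4/4 - 3*y^2/2 - y


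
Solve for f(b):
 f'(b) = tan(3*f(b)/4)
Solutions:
 f(b) = -4*asin(C1*exp(3*b/4))/3 + 4*pi/3
 f(b) = 4*asin(C1*exp(3*b/4))/3


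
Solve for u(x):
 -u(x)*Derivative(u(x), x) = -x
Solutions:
 u(x) = -sqrt(C1 + x^2)
 u(x) = sqrt(C1 + x^2)


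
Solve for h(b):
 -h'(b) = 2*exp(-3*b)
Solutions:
 h(b) = C1 + 2*exp(-3*b)/3


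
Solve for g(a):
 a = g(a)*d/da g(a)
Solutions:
 g(a) = -sqrt(C1 + a^2)
 g(a) = sqrt(C1 + a^2)


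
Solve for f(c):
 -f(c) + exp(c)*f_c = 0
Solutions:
 f(c) = C1*exp(-exp(-c))


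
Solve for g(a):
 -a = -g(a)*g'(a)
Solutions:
 g(a) = -sqrt(C1 + a^2)
 g(a) = sqrt(C1 + a^2)


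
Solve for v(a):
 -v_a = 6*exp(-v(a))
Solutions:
 v(a) = log(C1 - 6*a)


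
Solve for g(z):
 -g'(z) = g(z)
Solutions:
 g(z) = C1*exp(-z)


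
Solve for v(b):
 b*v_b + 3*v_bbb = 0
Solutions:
 v(b) = C1 + Integral(C2*airyai(-3^(2/3)*b/3) + C3*airybi(-3^(2/3)*b/3), b)


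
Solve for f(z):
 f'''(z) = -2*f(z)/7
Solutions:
 f(z) = C3*exp(-2^(1/3)*7^(2/3)*z/7) + (C1*sin(2^(1/3)*sqrt(3)*7^(2/3)*z/14) + C2*cos(2^(1/3)*sqrt(3)*7^(2/3)*z/14))*exp(2^(1/3)*7^(2/3)*z/14)


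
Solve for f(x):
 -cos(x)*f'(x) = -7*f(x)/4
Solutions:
 f(x) = C1*(sin(x) + 1)^(7/8)/(sin(x) - 1)^(7/8)


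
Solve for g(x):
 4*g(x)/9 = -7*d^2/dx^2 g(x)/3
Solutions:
 g(x) = C1*sin(2*sqrt(21)*x/21) + C2*cos(2*sqrt(21)*x/21)


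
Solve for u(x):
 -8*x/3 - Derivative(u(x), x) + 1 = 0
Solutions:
 u(x) = C1 - 4*x^2/3 + x


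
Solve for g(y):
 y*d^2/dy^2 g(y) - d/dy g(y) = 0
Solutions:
 g(y) = C1 + C2*y^2


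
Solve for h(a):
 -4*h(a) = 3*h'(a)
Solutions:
 h(a) = C1*exp(-4*a/3)


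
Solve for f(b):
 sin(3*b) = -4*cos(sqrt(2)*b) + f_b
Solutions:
 f(b) = C1 + 2*sqrt(2)*sin(sqrt(2)*b) - cos(3*b)/3


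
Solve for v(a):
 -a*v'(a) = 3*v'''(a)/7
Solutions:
 v(a) = C1 + Integral(C2*airyai(-3^(2/3)*7^(1/3)*a/3) + C3*airybi(-3^(2/3)*7^(1/3)*a/3), a)


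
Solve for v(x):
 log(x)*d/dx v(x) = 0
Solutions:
 v(x) = C1


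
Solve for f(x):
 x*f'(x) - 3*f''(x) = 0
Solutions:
 f(x) = C1 + C2*erfi(sqrt(6)*x/6)


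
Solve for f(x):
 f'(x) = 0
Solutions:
 f(x) = C1


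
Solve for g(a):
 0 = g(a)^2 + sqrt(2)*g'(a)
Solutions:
 g(a) = 2/(C1 + sqrt(2)*a)


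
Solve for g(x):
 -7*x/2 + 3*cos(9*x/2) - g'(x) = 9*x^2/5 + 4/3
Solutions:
 g(x) = C1 - 3*x^3/5 - 7*x^2/4 - 4*x/3 + 2*sin(9*x/2)/3


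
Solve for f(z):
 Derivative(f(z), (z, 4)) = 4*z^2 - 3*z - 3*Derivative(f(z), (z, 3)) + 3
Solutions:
 f(z) = C1 + C2*z + C3*z^2 + C4*exp(-3*z) + z^5/45 - 17*z^4/216 + 22*z^3/81


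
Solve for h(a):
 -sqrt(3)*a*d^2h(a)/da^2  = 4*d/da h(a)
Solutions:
 h(a) = C1 + C2*a^(1 - 4*sqrt(3)/3)


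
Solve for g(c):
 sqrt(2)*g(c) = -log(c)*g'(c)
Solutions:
 g(c) = C1*exp(-sqrt(2)*li(c))


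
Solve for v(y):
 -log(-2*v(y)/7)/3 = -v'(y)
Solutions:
 -3*Integral(1/(log(-_y) - log(7) + log(2)), (_y, v(y))) = C1 - y


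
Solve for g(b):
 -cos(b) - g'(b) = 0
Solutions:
 g(b) = C1 - sin(b)


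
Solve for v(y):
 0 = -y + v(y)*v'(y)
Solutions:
 v(y) = -sqrt(C1 + y^2)
 v(y) = sqrt(C1 + y^2)


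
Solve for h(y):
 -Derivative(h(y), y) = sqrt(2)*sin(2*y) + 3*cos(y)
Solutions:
 h(y) = C1 - sqrt(2)*sin(y)^2 - 3*sin(y)


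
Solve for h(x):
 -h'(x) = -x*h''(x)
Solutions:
 h(x) = C1 + C2*x^2


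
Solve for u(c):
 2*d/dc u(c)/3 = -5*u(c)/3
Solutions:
 u(c) = C1*exp(-5*c/2)


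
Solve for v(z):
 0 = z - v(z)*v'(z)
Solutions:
 v(z) = -sqrt(C1 + z^2)
 v(z) = sqrt(C1 + z^2)


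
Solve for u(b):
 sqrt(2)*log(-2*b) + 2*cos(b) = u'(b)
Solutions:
 u(b) = C1 + sqrt(2)*b*(log(-b) - 1) + sqrt(2)*b*log(2) + 2*sin(b)


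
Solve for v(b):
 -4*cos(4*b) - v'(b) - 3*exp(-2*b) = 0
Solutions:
 v(b) = C1 - sin(4*b) + 3*exp(-2*b)/2


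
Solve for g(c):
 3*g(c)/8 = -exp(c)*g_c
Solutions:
 g(c) = C1*exp(3*exp(-c)/8)


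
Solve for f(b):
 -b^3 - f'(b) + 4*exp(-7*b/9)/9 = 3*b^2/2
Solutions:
 f(b) = C1 - b^4/4 - b^3/2 - 4*exp(-7*b/9)/7


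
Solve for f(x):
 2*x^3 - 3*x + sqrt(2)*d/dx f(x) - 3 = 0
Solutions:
 f(x) = C1 - sqrt(2)*x^4/4 + 3*sqrt(2)*x^2/4 + 3*sqrt(2)*x/2


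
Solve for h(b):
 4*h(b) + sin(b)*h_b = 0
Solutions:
 h(b) = C1*(cos(b)^2 + 2*cos(b) + 1)/(cos(b)^2 - 2*cos(b) + 1)


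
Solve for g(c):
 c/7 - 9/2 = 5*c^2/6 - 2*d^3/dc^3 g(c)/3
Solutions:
 g(c) = C1 + C2*c + C3*c^2 + c^5/48 - c^4/112 + 9*c^3/8


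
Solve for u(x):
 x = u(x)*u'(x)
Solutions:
 u(x) = -sqrt(C1 + x^2)
 u(x) = sqrt(C1 + x^2)


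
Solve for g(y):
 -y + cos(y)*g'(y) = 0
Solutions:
 g(y) = C1 + Integral(y/cos(y), y)


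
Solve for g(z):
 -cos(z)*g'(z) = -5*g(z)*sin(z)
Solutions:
 g(z) = C1/cos(z)^5


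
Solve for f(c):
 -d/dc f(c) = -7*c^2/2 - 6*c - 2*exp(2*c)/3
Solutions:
 f(c) = C1 + 7*c^3/6 + 3*c^2 + exp(2*c)/3


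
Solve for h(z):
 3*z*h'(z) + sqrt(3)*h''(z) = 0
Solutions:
 h(z) = C1 + C2*erf(sqrt(2)*3^(1/4)*z/2)


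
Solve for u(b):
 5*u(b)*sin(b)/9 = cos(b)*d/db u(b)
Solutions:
 u(b) = C1/cos(b)^(5/9)


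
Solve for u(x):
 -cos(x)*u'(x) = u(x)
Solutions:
 u(x) = C1*sqrt(sin(x) - 1)/sqrt(sin(x) + 1)


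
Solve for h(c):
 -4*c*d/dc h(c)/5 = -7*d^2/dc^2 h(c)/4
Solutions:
 h(c) = C1 + C2*erfi(2*sqrt(70)*c/35)


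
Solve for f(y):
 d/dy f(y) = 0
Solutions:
 f(y) = C1


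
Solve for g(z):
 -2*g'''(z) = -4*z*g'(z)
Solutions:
 g(z) = C1 + Integral(C2*airyai(2^(1/3)*z) + C3*airybi(2^(1/3)*z), z)


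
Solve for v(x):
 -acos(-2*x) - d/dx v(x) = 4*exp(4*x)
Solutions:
 v(x) = C1 - x*acos(-2*x) - sqrt(1 - 4*x^2)/2 - exp(4*x)


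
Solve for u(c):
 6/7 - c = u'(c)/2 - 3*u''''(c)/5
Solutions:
 u(c) = C1 + C4*exp(5^(1/3)*6^(2/3)*c/6) - c^2 + 12*c/7 + (C2*sin(2^(2/3)*3^(1/6)*5^(1/3)*c/4) + C3*cos(2^(2/3)*3^(1/6)*5^(1/3)*c/4))*exp(-5^(1/3)*6^(2/3)*c/12)


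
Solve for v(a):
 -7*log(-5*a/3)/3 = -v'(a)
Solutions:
 v(a) = C1 + 7*a*log(-a)/3 + 7*a*(-log(3) - 1 + log(5))/3
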